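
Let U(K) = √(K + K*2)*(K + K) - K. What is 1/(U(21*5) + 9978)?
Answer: 1097/9287181 - 70*√35/9287181 ≈ 7.3529e-5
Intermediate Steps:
U(K) = -K + 2*√3*K^(3/2) (U(K) = √(K + 2*K)*(2*K) - K = √(3*K)*(2*K) - K = (√3*√K)*(2*K) - K = 2*√3*K^(3/2) - K = -K + 2*√3*K^(3/2))
1/(U(21*5) + 9978) = 1/((-21*5 + 2*√3*(21*5)^(3/2)) + 9978) = 1/((-1*105 + 2*√3*105^(3/2)) + 9978) = 1/((-105 + 2*√3*(105*√105)) + 9978) = 1/((-105 + 630*√35) + 9978) = 1/(9873 + 630*√35)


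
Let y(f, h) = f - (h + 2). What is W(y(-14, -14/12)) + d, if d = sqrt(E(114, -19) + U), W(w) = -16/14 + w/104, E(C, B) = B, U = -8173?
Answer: -5615/4368 + 64*I*sqrt(2) ≈ -1.2855 + 90.51*I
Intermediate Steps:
y(f, h) = -2 + f - h (y(f, h) = f - (2 + h) = f + (-2 - h) = -2 + f - h)
W(w) = -8/7 + w/104 (W(w) = -16*1/14 + w*(1/104) = -8/7 + w/104)
d = 64*I*sqrt(2) (d = sqrt(-19 - 8173) = sqrt(-8192) = 64*I*sqrt(2) ≈ 90.51*I)
W(y(-14, -14/12)) + d = (-8/7 + (-2 - 14 - (-14)/12)/104) + 64*I*sqrt(2) = (-8/7 + (-2 - 14 - 1*(-7/6))/104) + 64*I*sqrt(2) = (-8/7 + (-2 - 14 + 7/6)/104) + 64*I*sqrt(2) = (-8/7 + (1/104)*(-89/6)) + 64*I*sqrt(2) = (-8/7 - 89/624) + 64*I*sqrt(2) = -5615/4368 + 64*I*sqrt(2)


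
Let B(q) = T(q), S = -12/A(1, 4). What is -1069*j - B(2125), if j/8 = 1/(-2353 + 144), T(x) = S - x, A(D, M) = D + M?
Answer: 23539893/11045 ≈ 2131.3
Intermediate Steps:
S = -12/5 (S = -12/(1 + 4) = -12/5 ≈ -2.4000)
T(x) = -12/5 - x
j = -8/2209 (j = 8/(-2353 + 144) = 8/(-2209) = 8*(-1/2209) = -8/2209 ≈ -0.0036215)
B(q) = -12/5 - q
-1069*j - B(2125) = -1069*(-8/2209) - (-12/5 - 1*2125) = 8552/2209 - (-12/5 - 2125) = 8552/2209 - 1*(-10637/5) = 8552/2209 + 10637/5 = 23539893/11045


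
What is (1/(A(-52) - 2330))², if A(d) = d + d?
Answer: 1/5924356 ≈ 1.6879e-7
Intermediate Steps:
A(d) = 2*d
(1/(A(-52) - 2330))² = (1/(2*(-52) - 2330))² = (1/(-104 - 2330))² = (1/(-2434))² = (-1/2434)² = 1/5924356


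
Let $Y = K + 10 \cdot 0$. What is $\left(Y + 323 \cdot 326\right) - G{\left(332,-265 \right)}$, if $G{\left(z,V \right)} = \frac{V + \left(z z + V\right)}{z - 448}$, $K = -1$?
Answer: $\frac{6162073}{58} \approx 1.0624 \cdot 10^{5}$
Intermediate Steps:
$Y = -1$ ($Y = -1 + 10 \cdot 0 = -1 + 0 = -1$)
$G{\left(z,V \right)} = \frac{z^{2} + 2 V}{-448 + z}$ ($G{\left(z,V \right)} = \frac{V + \left(z^{2} + V\right)}{-448 + z} = \frac{V + \left(V + z^{2}\right)}{-448 + z} = \frac{z^{2} + 2 V}{-448 + z}$)
$\left(Y + 323 \cdot 326\right) - G{\left(332,-265 \right)} = \left(-1 + 323 \cdot 326\right) - \frac{332^{2} + 2 \left(-265\right)}{-448 + 332} = \left(-1 + 105298\right) - \frac{110224 - 530}{-116} = 105297 - \left(- \frac{1}{116}\right) 109694 = 105297 - - \frac{54847}{58} = 105297 + \frac{54847}{58} = \frac{6162073}{58}$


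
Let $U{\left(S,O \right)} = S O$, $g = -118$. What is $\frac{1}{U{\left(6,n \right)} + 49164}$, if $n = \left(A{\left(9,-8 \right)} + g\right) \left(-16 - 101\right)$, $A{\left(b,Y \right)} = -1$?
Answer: $\frac{1}{132702} \approx 7.5357 \cdot 10^{-6}$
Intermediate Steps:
$n = 13923$ ($n = \left(-1 - 118\right) \left(-16 - 101\right) = \left(-119\right) \left(-117\right) = 13923$)
$U{\left(S,O \right)} = O S$
$\frac{1}{U{\left(6,n \right)} + 49164} = \frac{1}{13923 \cdot 6 + 49164} = \frac{1}{83538 + 49164} = \frac{1}{132702}$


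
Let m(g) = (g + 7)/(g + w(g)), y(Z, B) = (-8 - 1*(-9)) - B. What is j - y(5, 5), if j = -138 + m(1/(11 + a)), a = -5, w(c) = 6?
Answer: -4915/37 ≈ -132.84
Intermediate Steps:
y(Z, B) = 1 - B (y(Z, B) = (-8 + 9) - B = 1 - B)
m(g) = (7 + g)/(6 + g) (m(g) = (g + 7)/(g + 6) = (7 + g)/(6 + g))
j = -5063/37 (j = -138 + (7 + 1/(11 - 5))/(6 + 1/(11 - 5)) = -138 + (7 + 1/6)/(6 + 1/6) = -138 + (43/6)/(37/6) = -138 + (6/37)*(43/6) = -138 + 43/37 = -5063/37 ≈ -136.84)
j - y(5, 5) = -5063/37 - (1 - 1*5) = -5063/37 - (1 - 5) = -5063/37 - 1*(-4) = -5063/37 + 4 = -4915/37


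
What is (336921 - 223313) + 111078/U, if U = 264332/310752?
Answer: 16136985128/66083 ≈ 2.4419e+5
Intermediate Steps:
U = 66083/77688 (U = 264332*(1/310752) = 66083/77688 ≈ 0.85062)
(336921 - 223313) + 111078/U = (336921 - 223313) + 111078/(66083/77688) = 113608 + 111078*(77688/66083) = 113608 + 8629427664/66083 = 16136985128/66083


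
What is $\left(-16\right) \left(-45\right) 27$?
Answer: $19440$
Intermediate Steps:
$\left(-16\right) \left(-45\right) 27 = 720 \cdot 27 = 19440$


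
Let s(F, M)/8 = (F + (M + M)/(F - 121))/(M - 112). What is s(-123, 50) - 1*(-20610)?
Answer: 39003622/1891 ≈ 20626.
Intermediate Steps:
s(F, M) = 8*(F + 2*M/(-121 + F))/(-112 + M) (s(F, M) = 8*((F + (M + M)/(F - 121))/(M - 112)) = 8*((F + (2*M)/(-121 + F))/(-112 + M)) = 8*((F + 2*M/(-121 + F))/(-112 + M)) = 8*(F + 2*M/(-121 + F))/(-112 + M))
s(-123, 50) - 1*(-20610) = 8*((-123)² - 121*(-123) + 2*50)/(13552 - 121*50 - 112*(-123) - 123*50) - 1*(-20610) = 8*(15129 + 14883 + 100)/(13552 - 6050 + 13776 - 6150) + 20610 = 8*30112/15128 + 20610 = 8*(1/15128)*30112 + 20610 = 30112/1891 + 20610 = 39003622/1891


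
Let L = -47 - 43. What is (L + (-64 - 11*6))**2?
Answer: 48400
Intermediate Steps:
L = -90
(L + (-64 - 11*6))**2 = (-90 + (-64 - 11*6))**2 = (-90 + (-64 - 1*66))**2 = (-90 + (-64 - 66))**2 = (-90 - 130)**2 = (-220)**2 = 48400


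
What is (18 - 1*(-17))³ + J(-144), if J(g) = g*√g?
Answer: 42875 - 1728*I ≈ 42875.0 - 1728.0*I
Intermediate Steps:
J(g) = g^(3/2)
(18 - 1*(-17))³ + J(-144) = (18 - 1*(-17))³ + (-144)^(3/2) = (18 + 17)³ - 1728*I = 35³ - 1728*I = 42875 - 1728*I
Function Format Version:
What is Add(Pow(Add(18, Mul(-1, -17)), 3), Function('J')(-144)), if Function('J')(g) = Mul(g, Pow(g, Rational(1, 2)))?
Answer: Add(42875, Mul(-1728, I)) ≈ Add(42875., Mul(-1728.0, I))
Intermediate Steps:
Function('J')(g) = Pow(g, Rational(3, 2))
Add(Pow(Add(18, Mul(-1, -17)), 3), Function('J')(-144)) = Add(Pow(Add(18, Mul(-1, -17)), 3), Pow(-144, Rational(3, 2))) = Add(Pow(Add(18, 17), 3), Mul(-1728, I)) = Add(Pow(35, 3), Mul(-1728, I)) = Add(42875, Mul(-1728, I))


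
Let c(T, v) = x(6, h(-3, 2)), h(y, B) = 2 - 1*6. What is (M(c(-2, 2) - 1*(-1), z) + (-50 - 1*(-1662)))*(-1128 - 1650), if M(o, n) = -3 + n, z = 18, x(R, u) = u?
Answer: -4519806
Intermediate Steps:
h(y, B) = -4 (h(y, B) = 2 - 6 = -4)
c(T, v) = -4
(M(c(-2, 2) - 1*(-1), z) + (-50 - 1*(-1662)))*(-1128 - 1650) = ((-3 + 18) + (-50 - 1*(-1662)))*(-1128 - 1650) = (15 + (-50 + 1662))*(-2778) = (15 + 1612)*(-2778) = 1627*(-2778) = -4519806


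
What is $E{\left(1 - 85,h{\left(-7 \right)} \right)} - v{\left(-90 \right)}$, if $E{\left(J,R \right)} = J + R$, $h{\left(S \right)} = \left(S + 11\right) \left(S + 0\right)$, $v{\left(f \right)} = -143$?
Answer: $31$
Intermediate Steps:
$h{\left(S \right)} = S \left(11 + S\right)$ ($h{\left(S \right)} = \left(11 + S\right) S = S \left(11 + S\right)$)
$E{\left(1 - 85,h{\left(-7 \right)} \right)} - v{\left(-90 \right)} = \left(\left(1 - 85\right) - 7 \left(11 - 7\right)\right) - -143 = \left(\left(1 - 85\right) - 28\right) + 143 = \left(-84 - 28\right) + 143 = -112 + 143 = 31$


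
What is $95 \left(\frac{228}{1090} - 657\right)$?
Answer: $- \frac{6801069}{109} \approx -62395.0$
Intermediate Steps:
$95 \left(\frac{228}{1090} - 657\right) = 95 \left(228 \cdot \frac{1}{1090} - 657\right) = 95 \left(\frac{114}{545} - 657\right) = 95 \left(- \frac{357951}{545}\right) = - \frac{6801069}{109}$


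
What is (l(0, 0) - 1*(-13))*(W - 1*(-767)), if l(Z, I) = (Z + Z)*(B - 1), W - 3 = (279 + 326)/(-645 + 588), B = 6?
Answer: 562705/57 ≈ 9872.0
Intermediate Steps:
W = -434/57 (W = 3 + (279 + 326)/(-645 + 588) = 3 + 605/(-57) = 3 + 605*(-1/57) = 3 - 605/57 = -434/57 ≈ -7.6140)
l(Z, I) = 10*Z (l(Z, I) = (Z + Z)*(6 - 1) = (2*Z)*5 = 10*Z)
(l(0, 0) - 1*(-13))*(W - 1*(-767)) = (10*0 - 1*(-13))*(-434/57 - 1*(-767)) = (0 + 13)*(-434/57 + 767) = 13*(43285/57) = 562705/57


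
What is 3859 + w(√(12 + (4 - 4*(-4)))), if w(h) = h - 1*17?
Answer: 3842 + 4*√2 ≈ 3847.7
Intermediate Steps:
w(h) = -17 + h (w(h) = h - 17 = -17 + h)
3859 + w(√(12 + (4 - 4*(-4)))) = 3859 + (-17 + √(12 + (4 - 4*(-4)))) = 3859 + (-17 + √(12 + (4 + 16))) = 3859 + (-17 + √(12 + 20)) = 3859 + (-17 + √32) = 3859 + (-17 + 4*√2) = 3842 + 4*√2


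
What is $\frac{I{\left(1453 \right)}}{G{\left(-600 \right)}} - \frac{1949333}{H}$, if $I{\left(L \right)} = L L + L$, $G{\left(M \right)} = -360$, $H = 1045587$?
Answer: $- \frac{368278947079}{62735220} \approx -5870.4$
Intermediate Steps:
$I{\left(L \right)} = L + L^{2}$ ($I{\left(L \right)} = L^{2} + L = L + L^{2}$)
$\frac{I{\left(1453 \right)}}{G{\left(-600 \right)}} - \frac{1949333}{H} = \frac{1453 \left(1 + 1453\right)}{-360} - \frac{1949333}{1045587} = 1453 \cdot 1454 \left(- \frac{1}{360}\right) - \frac{1949333}{1045587} = 2112662 \left(- \frac{1}{360}\right) - \frac{1949333}{1045587} = - \frac{1056331}{180} - \frac{1949333}{1045587} = - \frac{368278947079}{62735220}$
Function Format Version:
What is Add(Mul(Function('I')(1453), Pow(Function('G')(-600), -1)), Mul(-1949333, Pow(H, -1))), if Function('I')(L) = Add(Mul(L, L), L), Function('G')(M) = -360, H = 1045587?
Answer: Rational(-368278947079, 62735220) ≈ -5870.4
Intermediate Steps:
Function('I')(L) = Add(L, Pow(L, 2)) (Function('I')(L) = Add(Pow(L, 2), L) = Add(L, Pow(L, 2)))
Add(Mul(Function('I')(1453), Pow(Function('G')(-600), -1)), Mul(-1949333, Pow(H, -1))) = Add(Mul(Mul(1453, Add(1, 1453)), Pow(-360, -1)), Mul(-1949333, Pow(1045587, -1))) = Add(Mul(Mul(1453, 1454), Rational(-1, 360)), Mul(-1949333, Rational(1, 1045587))) = Add(Mul(2112662, Rational(-1, 360)), Rational(-1949333, 1045587)) = Add(Rational(-1056331, 180), Rational(-1949333, 1045587)) = Rational(-368278947079, 62735220)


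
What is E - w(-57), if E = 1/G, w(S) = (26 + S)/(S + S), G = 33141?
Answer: -342419/1259358 ≈ -0.27190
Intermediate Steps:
w(S) = (26 + S)/(2*S) (w(S) = (26 + S)/((2*S)) = (26 + S)*(1/(2*S)) = (26 + S)/(2*S))
E = 1/33141 ≈ 3.0174e-5
E - w(-57) = 1/33141 - (26 - 57)/(2*(-57)) = 1/33141 - (-1)*(-31)/(2*57) = 1/33141 - 1*31/114 = 1/33141 - 31/114 = -342419/1259358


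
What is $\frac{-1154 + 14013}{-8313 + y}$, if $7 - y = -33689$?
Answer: $\frac{12859}{25383} \approx 0.5066$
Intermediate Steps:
$y = 33696$ ($y = 7 - -33689 = 7 + 33689 = 33696$)
$\frac{-1154 + 14013}{-8313 + y} = \frac{-1154 + 14013}{-8313 + 33696} = \frac{12859}{25383}$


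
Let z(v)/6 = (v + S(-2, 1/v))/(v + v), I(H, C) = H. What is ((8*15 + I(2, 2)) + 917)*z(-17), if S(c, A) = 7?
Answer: 31170/17 ≈ 1833.5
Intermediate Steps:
z(v) = 3*(7 + v)/v (z(v) = 6*((v + 7)/(v + v)) = 6*((7 + v)/((2*v))) = 6*((7 + v)*(1/(2*v))) = 6*((7 + v)/(2*v)) = 3*(7 + v)/v)
((8*15 + I(2, 2)) + 917)*z(-17) = ((8*15 + 2) + 917)*(3 + 21/(-17)) = ((120 + 2) + 917)*(3 + 21*(-1/17)) = (122 + 917)*(3 - 21/17) = 1039*(30/17) = 31170/17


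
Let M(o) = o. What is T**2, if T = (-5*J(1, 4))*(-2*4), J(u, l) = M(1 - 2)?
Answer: 1600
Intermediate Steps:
J(u, l) = -1 (J(u, l) = 1 - 2 = -1)
T = -40 (T = (-5*(-1))*(-2*4) = 5*(-8) = -40)
T**2 = (-40)**2 = 1600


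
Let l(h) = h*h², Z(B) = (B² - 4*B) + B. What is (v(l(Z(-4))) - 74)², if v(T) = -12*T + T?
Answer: 58344470116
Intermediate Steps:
Z(B) = B² - 3*B
l(h) = h³
v(T) = -11*T
(v(l(Z(-4))) - 74)² = (-11*(-64*(-3 - 4)³) - 74)² = (-11*(-4*(-7))³ - 74)² = (-11*28³ - 74)² = (-11*21952 - 74)² = (-241472 - 74)² = (-241546)² = 58344470116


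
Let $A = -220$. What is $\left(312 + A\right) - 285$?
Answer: $-193$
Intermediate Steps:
$\left(312 + A\right) - 285 = \left(312 - 220\right) - 285 = 92 - 285 = -193$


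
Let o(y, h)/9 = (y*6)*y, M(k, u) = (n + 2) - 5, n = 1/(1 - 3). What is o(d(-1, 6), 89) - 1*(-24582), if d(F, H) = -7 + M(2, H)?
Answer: 61071/2 ≈ 30536.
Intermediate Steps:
n = -½ (n = 1/(-2) = -½ ≈ -0.50000)
M(k, u) = -7/2 (M(k, u) = (-½ + 2) - 5 = 3/2 - 5 = -7/2)
d(F, H) = -21/2 (d(F, H) = -7 - 7/2 = -21/2)
o(y, h) = 54*y² (o(y, h) = 9*((y*6)*y) = 9*((6*y)*y) = 9*(6*y²) = 54*y²)
o(d(-1, 6), 89) - 1*(-24582) = 54*(-21/2)² - 1*(-24582) = 54*(441/4) + 24582 = 11907/2 + 24582 = 61071/2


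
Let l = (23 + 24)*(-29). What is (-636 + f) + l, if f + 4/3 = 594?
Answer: -4219/3 ≈ -1406.3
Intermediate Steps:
f = 1778/3 (f = -4/3 + 594 = 1778/3 ≈ 592.67)
l = -1363 (l = 47*(-29) = -1363)
(-636 + f) + l = (-636 + 1778/3) - 1363 = -130/3 - 1363 = -4219/3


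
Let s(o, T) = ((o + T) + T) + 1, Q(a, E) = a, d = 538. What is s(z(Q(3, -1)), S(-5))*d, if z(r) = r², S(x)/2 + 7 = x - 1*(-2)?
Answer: -16140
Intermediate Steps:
S(x) = -10 + 2*x (S(x) = -14 + 2*(x - 1*(-2)) = -14 + 2*(x + 2) = -14 + 2*(2 + x) = -14 + (4 + 2*x) = -10 + 2*x)
s(o, T) = 1 + o + 2*T (s(o, T) = ((T + o) + T) + 1 = (o + 2*T) + 1 = 1 + o + 2*T)
s(z(Q(3, -1)), S(-5))*d = (1 + 3² + 2*(-10 + 2*(-5)))*538 = (1 + 9 + 2*(-10 - 10))*538 = (1 + 9 + 2*(-20))*538 = (1 + 9 - 40)*538 = -30*538 = -16140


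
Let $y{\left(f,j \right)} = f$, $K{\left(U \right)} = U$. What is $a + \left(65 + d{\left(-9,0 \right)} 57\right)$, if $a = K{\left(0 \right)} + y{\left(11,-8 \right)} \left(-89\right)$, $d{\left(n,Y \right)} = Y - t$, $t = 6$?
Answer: $-1256$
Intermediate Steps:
$d{\left(n,Y \right)} = -6 + Y$ ($d{\left(n,Y \right)} = Y - 6 = -6 + Y$)
$a = -979$ ($a = 0 + 11 \left(-89\right) = 0 - 979 = -979$)
$a + \left(65 + d{\left(-9,0 \right)} 57\right) = -979 + \left(65 + \left(-6 + 0\right) 57\right) = -979 + \left(65 - 342\right) = -979 - 277 = -1256$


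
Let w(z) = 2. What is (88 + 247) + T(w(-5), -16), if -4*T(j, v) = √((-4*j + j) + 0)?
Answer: 335 - I*√6/4 ≈ 335.0 - 0.61237*I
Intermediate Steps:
T(j, v) = -√3*√(-j)/4 (T(j, v) = -√((-4*j + j) + 0)/4 = -√(-3*j + 0)/4 = -√3*√(-j)/4)
(88 + 247) + T(w(-5), -16) = (88 + 247) - √3*√(-1*2)/4 = 335 - √3*√(-2)/4 = 335 - √3*I*√2/4 = 335 - I*√6/4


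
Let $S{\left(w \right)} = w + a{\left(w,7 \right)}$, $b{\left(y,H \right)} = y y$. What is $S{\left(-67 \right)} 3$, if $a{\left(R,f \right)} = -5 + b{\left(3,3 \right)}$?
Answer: $-189$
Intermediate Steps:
$b{\left(y,H \right)} = y^{2}$
$a{\left(R,f \right)} = 4$ ($a{\left(R,f \right)} = -5 + 3^{2} = -5 + 9 = 4$)
$S{\left(w \right)} = 4 + w$ ($S{\left(w \right)} = w + 4 = 4 + w$)
$S{\left(-67 \right)} 3 = \left(4 - 67\right) 3 = \left(-63\right) 3 = -189$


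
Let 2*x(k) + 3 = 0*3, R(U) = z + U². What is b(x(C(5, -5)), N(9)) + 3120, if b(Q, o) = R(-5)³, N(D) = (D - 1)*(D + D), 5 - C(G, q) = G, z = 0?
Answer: 18745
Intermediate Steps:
C(G, q) = 5 - G
N(D) = 2*D*(-1 + D) (N(D) = (-1 + D)*(2*D) = 2*D*(-1 + D))
R(U) = U² (R(U) = 0 + U² = U²)
x(k) = -3/2 (x(k) = -3/2 + (0*3)/2 = -3/2 + (½)*0 = -3/2 + 0 = -3/2)
b(Q, o) = 15625 (b(Q, o) = ((-5)²)³ = 25³ = 15625)
b(x(C(5, -5)), N(9)) + 3120 = 15625 + 3120 = 18745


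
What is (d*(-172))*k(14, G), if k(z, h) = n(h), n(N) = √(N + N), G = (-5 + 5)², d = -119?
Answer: 0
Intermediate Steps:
G = 0 (G = 0² = 0)
n(N) = √2*√N (n(N) = √(2*N) = √2*√N)
k(z, h) = √2*√h
(d*(-172))*k(14, G) = (-119*(-172))*(√2*√0) = 20468*(√2*0) = 20468*0 = 0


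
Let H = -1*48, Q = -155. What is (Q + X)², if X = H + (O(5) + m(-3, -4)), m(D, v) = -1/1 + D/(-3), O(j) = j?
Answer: 39204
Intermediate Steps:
m(D, v) = -1 - D/3 (m(D, v) = -1*1 + D*(-⅓) = -1 - D/3)
H = -48
X = -43 (X = -48 + (5 + (-1 - ⅓*(-3))) = -48 + (5 + (-1 + 1)) = -48 + (5 + 0) = -48 + 5 = -43)
(Q + X)² = (-155 - 43)² = (-198)² = 39204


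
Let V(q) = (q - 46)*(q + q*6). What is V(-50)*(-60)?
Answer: -2016000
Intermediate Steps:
V(q) = 7*q*(-46 + q) (V(q) = (-46 + q)*(q + 6*q) = (-46 + q)*(7*q) = 7*q*(-46 + q))
V(-50)*(-60) = (7*(-50)*(-46 - 50))*(-60) = (7*(-50)*(-96))*(-60) = 33600*(-60) = -2016000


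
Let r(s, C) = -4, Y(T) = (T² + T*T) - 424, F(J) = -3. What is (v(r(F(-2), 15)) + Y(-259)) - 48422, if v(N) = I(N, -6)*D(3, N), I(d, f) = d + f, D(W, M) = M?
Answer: 85356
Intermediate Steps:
Y(T) = -424 + 2*T² (Y(T) = (T² + T²) - 424 = 2*T² - 424 = -424 + 2*T²)
v(N) = N*(-6 + N) (v(N) = (N - 6)*N = (-6 + N)*N = N*(-6 + N))
(v(r(F(-2), 15)) + Y(-259)) - 48422 = (-4*(-6 - 4) + (-424 + 2*(-259)²)) - 48422 = (-4*(-10) + (-424 + 2*67081)) - 48422 = (40 + (-424 + 134162)) - 48422 = (40 + 133738) - 48422 = 133778 - 48422 = 85356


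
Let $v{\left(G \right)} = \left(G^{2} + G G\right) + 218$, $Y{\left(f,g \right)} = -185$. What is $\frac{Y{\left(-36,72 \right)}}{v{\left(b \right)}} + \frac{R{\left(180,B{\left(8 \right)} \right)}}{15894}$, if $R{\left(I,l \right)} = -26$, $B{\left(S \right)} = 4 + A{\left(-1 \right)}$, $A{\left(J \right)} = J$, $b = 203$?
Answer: $- \frac{2544463}{656708292} \approx -0.0038746$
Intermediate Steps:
$B{\left(S \right)} = 3$ ($B{\left(S \right)} = 4 - 1 = 3$)
$v{\left(G \right)} = 218 + 2 G^{2}$ ($v{\left(G \right)} = \left(G^{2} + G^{2}\right) + 218 = 2 G^{2} + 218 = 218 + 2 G^{2}$)
$\frac{Y{\left(-36,72 \right)}}{v{\left(b \right)}} + \frac{R{\left(180,B{\left(8 \right)} \right)}}{15894} = - \frac{185}{218 + 2 \cdot 203^{2}} - \frac{26}{15894} = - \frac{185}{218 + 2 \cdot 41209} - \frac{13}{7947} = - \frac{185}{218 + 82418} - \frac{13}{7947} = - \frac{185}{82636} - \frac{13}{7947} = - \frac{2544463}{656708292}$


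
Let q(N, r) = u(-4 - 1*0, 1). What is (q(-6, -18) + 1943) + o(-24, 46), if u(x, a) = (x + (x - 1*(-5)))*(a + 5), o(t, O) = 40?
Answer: 1965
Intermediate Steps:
u(x, a) = (5 + a)*(5 + 2*x) (u(x, a) = (x + (x + 5))*(5 + a) = (x + (5 + x))*(5 + a) = (5 + 2*x)*(5 + a) = (5 + a)*(5 + 2*x))
q(N, r) = -18 (q(N, r) = 25 + 5*1 + 10*(-4 - 1*0) + 2*1*(-4 - 1*0) = 25 + 5 + 10*(-4 + 0) + 2*1*(-4 + 0) = 25 + 5 + 10*(-4) + 2*1*(-4) = 25 + 5 - 40 - 8 = -18)
(q(-6, -18) + 1943) + o(-24, 46) = (-18 + 1943) + 40 = 1925 + 40 = 1965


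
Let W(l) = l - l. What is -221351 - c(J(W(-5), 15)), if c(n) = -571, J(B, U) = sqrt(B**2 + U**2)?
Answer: -220780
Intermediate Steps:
W(l) = 0
-221351 - c(J(W(-5), 15)) = -221351 - 1*(-571) = -221351 + 571 = -220780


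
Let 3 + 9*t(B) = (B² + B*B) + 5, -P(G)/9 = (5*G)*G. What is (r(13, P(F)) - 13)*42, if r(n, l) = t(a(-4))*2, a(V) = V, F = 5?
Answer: -686/3 ≈ -228.67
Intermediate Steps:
P(G) = -45*G² (P(G) = -9*5*G*G = -45*G²)
t(B) = 2/9 + 2*B²/9 (t(B) = -⅓ + ((B² + B*B) + 5)/9 = -⅓ + ((B² + B²) + 5)/9 = -⅓ + (2*B² + 5)/9 = -⅓ + (5 + 2*B²)/9 = -⅓ + (5/9 + 2*B²/9) = 2/9 + 2*B²/9)
r(n, l) = 68/9 (r(n, l) = (2/9 + (2/9)*(-4)²)*2 = (2/9 + (2/9)*16)*2 = (2/9 + 32/9)*2 = (34/9)*2 = 68/9)
(r(13, P(F)) - 13)*42 = (68/9 - 13)*42 = -49/9*42 = -686/3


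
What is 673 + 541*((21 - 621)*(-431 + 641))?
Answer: -68165327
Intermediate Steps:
673 + 541*((21 - 621)*(-431 + 641)) = 673 + 541*(-600*210) = 673 + 541*(-126000) = 673 - 68166000 = -68165327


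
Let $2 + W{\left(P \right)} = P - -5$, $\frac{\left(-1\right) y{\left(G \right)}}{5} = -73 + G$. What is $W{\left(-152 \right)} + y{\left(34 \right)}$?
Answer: $46$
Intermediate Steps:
$y{\left(G \right)} = 365 - 5 G$ ($y{\left(G \right)} = - 5 \left(-73 + G\right) = 365 - 5 G$)
$W{\left(P \right)} = 3 + P$ ($W{\left(P \right)} = -2 + \left(P - -5\right) = -2 + \left(P + 5\right) = -2 + \left(5 + P\right) = 3 + P$)
$W{\left(-152 \right)} + y{\left(34 \right)} = \left(3 - 152\right) + \left(365 - 170\right) = -149 + \left(365 - 170\right) = -149 + 195 = 46$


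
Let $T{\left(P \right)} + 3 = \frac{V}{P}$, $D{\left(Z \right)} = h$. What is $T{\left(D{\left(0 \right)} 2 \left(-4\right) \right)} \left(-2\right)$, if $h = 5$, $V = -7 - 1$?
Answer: $\frac{28}{5} \approx 5.6$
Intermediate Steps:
$V = -8$ ($V = -7 - 1 = -8$)
$D{\left(Z \right)} = 5$
$T{\left(P \right)} = -3 - \frac{8}{P}$
$T{\left(D{\left(0 \right)} 2 \left(-4\right) \right)} \left(-2\right) = \left(-3 - \frac{8}{5 \cdot 2 \left(-4\right)}\right) \left(-2\right) = \left(-3 - \frac{8}{10 \left(-4\right)}\right) \left(-2\right) = \left(-3 - \frac{8}{-40}\right) \left(-2\right) = \left(-3 - - \frac{1}{5}\right) \left(-2\right) = \left(-3 + \frac{1}{5}\right) \left(-2\right) = \left(- \frac{14}{5}\right) \left(-2\right) = \frac{28}{5}$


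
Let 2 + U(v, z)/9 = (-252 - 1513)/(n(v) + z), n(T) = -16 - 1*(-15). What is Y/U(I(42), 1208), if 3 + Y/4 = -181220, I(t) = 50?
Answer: 124992092/5373 ≈ 23263.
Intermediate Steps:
n(T) = -1 (n(T) = -16 + 15 = -1)
Y = -724892 (Y = -12 + 4*(-181220) = -12 - 724880 = -724892)
U(v, z) = -18 - 15885/(-1 + z) (U(v, z) = -18 + 9*((-252 - 1513)/(-1 + z)) = -18 + 9*(-1765/(-1 + z)) = -18 - 15885/(-1 + z))
Y/U(I(42), 1208) = -724892*(-1 + 1208)/(9*(-1763 - 2*1208)) = -724892*1207/(9*(-1763 - 2416)) = -724892/(9*(1/1207)*(-4179)) = -724892/(-37611/1207) = -724892*(-1207/37611) = 124992092/5373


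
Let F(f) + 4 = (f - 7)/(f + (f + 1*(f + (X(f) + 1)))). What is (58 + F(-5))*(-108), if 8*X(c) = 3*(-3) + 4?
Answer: -76968/13 ≈ -5920.6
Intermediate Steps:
X(c) = -5/8 (X(c) = (3*(-3) + 4)/8 = (-9 + 4)/8 = (⅛)*(-5) = -5/8)
F(f) = -4 + (-7 + f)/(3/8 + 3*f) (F(f) = -4 + (f - 7)/(f + (f + 1*(f + (-5/8 + 1)))) = -4 + (-7 + f)/(f + (f + 1*(f + 3/8))) = -4 + (-7 + f)/(f + (f + 1*(3/8 + f))) = -4 + (-7 + f)/(f + (f + (3/8 + f))) = -4 + (-7 + f)/(f + (3/8 + 2*f)) = -4 + (-7 + f)/(3/8 + 3*f))
(58 + F(-5))*(-108) = (58 + 4*(-17 - 22*(-5))/(3*(1 + 8*(-5))))*(-108) = (58 + 4*(-17 + 110)/(3*(1 - 40)))*(-108) = (58 + (4/3)*93/(-39))*(-108) = (58 + (4/3)*(-1/39)*93)*(-108) = (58 - 124/39)*(-108) = (2138/39)*(-108) = -76968/13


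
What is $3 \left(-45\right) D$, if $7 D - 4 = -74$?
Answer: $1350$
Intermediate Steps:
$D = -10$ ($D = \frac{4}{7} + \frac{1}{7} \left(-74\right) = \frac{4}{7} - \frac{74}{7} = -10$)
$3 \left(-45\right) D = 3 \left(-45\right) \left(-10\right) = \left(-135\right) \left(-10\right) = 1350$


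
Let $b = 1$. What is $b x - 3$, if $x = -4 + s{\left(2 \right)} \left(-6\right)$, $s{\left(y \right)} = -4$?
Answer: $17$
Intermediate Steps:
$x = 20$ ($x = -4 - -24 = -4 + 24 = 20$)
$b x - 3 = 1 \cdot 20 - 3 = 20 - 3 = 17$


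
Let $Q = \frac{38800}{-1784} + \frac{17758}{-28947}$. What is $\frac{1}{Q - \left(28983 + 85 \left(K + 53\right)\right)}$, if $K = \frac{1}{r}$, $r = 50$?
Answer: $- \frac{64551810}{2163264281197} \approx -2.984 \cdot 10^{-5}$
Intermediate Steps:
$Q = - \frac{144352984}{6455181}$ ($Q = 38800 \left(- \frac{1}{1784}\right) + 17758 \left(- \frac{1}{28947}\right) = - \frac{4850}{223} - \frac{17758}{28947} = - \frac{144352984}{6455181} \approx -22.362$)
$K = \frac{1}{50} \approx 0.02$
$\frac{1}{Q - \left(28983 + 85 \left(K + 53\right)\right)} = \frac{1}{- \frac{144352984}{6455181} - \left(28983 + 85 \left(\frac{1}{50} + 53\right)\right)} = \frac{1}{- \frac{144352984}{6455181} - \frac{334897}{10}} = \frac{1}{- \frac{2163264281197}{64551810}} = - \frac{64551810}{2163264281197}$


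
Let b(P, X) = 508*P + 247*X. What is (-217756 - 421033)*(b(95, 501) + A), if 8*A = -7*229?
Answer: -877985457417/8 ≈ -1.0975e+11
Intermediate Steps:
b(P, X) = 247*X + 508*P
A = -1603/8 (A = (-7*229)/8 = (1/8)*(-1603) = -1603/8 ≈ -200.38)
(-217756 - 421033)*(b(95, 501) + A) = (-217756 - 421033)*((247*501 + 508*95) - 1603/8) = -638789*((123747 + 48260) - 1603/8) = -638789*(172007 - 1603/8) = -638789*1374453/8 = -877985457417/8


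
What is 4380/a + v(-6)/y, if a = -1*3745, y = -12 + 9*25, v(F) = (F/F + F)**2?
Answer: -167863/159537 ≈ -1.0522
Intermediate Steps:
v(F) = (1 + F)**2
y = 213 (y = -12 + 225 = 213)
a = -3745
4380/a + v(-6)/y = 4380/(-3745) + (1 - 6)**2/213 = 4380*(-1/3745) + (-5)**2*(1/213) = -876/749 + 25*(1/213) = -876/749 + 25/213 = -167863/159537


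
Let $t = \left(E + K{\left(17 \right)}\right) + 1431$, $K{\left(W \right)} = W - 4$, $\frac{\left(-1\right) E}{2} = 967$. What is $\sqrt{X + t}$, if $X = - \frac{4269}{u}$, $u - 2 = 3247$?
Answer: $\frac{i \sqrt{1596279}}{57} \approx 22.166 i$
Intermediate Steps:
$u = 3249$ ($u = 2 + 3247 = 3249$)
$E = -1934$ ($E = \left(-2\right) 967 = -1934$)
$K{\left(W \right)} = -4 + W$
$t = -490$ ($t = \left(-1934 + \left(-4 + 17\right)\right) + 1431 = \left(-1934 + 13\right) + 1431 = -1921 + 1431 = -490$)
$X = - \frac{1423}{1083}$ ($X = - \frac{4269}{3249} = \left(-4269\right) \frac{1}{3249} = - \frac{1423}{1083} \approx -1.3139$)
$\sqrt{X + t} = \sqrt{- \frac{1423}{1083} - 490} = \sqrt{- \frac{532093}{1083}} = \frac{i \sqrt{1596279}}{57}$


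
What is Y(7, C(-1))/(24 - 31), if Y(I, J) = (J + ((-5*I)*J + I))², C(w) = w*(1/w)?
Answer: -729/7 ≈ -104.14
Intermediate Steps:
C(w) = 1 (C(w) = w/w = 1)
Y(I, J) = (I + J - 5*I*J)² (Y(I, J) = (J + (-5*I*J + I))² = (J + (I - 5*I*J))² = (I + J - 5*I*J)²)
Y(7, C(-1))/(24 - 31) = (7 + 1 - 5*7*1)²/(24 - 31) = (7 + 1 - 35)²/(-7) = -⅐*(-27)² = -⅐*729 = -729/7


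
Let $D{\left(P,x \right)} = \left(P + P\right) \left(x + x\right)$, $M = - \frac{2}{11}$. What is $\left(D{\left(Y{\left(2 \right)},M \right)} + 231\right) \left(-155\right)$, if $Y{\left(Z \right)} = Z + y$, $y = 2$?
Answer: $- \frac{388895}{11} \approx -35354.0$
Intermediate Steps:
$M = - \frac{2}{11}$ ($M = \left(-2\right) \frac{1}{11} = - \frac{2}{11} \approx -0.18182$)
$Y{\left(Z \right)} = 2 + Z$ ($Y{\left(Z \right)} = Z + 2 = 2 + Z$)
$D{\left(P,x \right)} = 4 P x$ ($D{\left(P,x \right)} = 2 P 2 x = 4 P x$)
$\left(D{\left(Y{\left(2 \right)},M \right)} + 231\right) \left(-155\right) = \left(4 \left(2 + 2\right) \left(- \frac{2}{11}\right) + 231\right) \left(-155\right) = \left(4 \cdot 4 \left(- \frac{2}{11}\right) + 231\right) \left(-155\right) = \left(- \frac{32}{11} + 231\right) \left(-155\right) = \frac{2509}{11} \left(-155\right) = - \frac{388895}{11}$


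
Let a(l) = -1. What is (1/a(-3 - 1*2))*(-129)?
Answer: 129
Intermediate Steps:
(1/a(-3 - 1*2))*(-129) = (1/(-1))*(-129) = (1*(-1))*(-129) = -1*(-129) = 129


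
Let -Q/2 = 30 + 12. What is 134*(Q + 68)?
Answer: -2144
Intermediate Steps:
Q = -84 (Q = -2*(30 + 12) = -2*42 = -84)
134*(Q + 68) = 134*(-84 + 68) = 134*(-16) = -2144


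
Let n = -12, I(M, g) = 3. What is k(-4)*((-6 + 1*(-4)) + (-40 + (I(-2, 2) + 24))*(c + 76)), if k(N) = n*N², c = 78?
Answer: 386304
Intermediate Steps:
k(N) = -12*N²
k(-4)*((-6 + 1*(-4)) + (-40 + (I(-2, 2) + 24))*(c + 76)) = (-12*(-4)²)*((-6 + 1*(-4)) + (-40 + (3 + 24))*(78 + 76)) = (-12*16)*((-6 - 4) + (-40 + 27)*154) = -192*(-10 - 13*154) = -192*(-10 - 2002) = -192*(-2012) = 386304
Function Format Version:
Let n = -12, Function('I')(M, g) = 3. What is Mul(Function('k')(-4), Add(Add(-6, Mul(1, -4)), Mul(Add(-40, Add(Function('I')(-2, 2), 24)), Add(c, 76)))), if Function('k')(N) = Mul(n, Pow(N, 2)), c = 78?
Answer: 386304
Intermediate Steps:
Function('k')(N) = Mul(-12, Pow(N, 2))
Mul(Function('k')(-4), Add(Add(-6, Mul(1, -4)), Mul(Add(-40, Add(Function('I')(-2, 2), 24)), Add(c, 76)))) = Mul(Mul(-12, Pow(-4, 2)), Add(Add(-6, Mul(1, -4)), Mul(Add(-40, Add(3, 24)), Add(78, 76)))) = Mul(Mul(-12, 16), Add(Add(-6, -4), Mul(Add(-40, 27), 154))) = Mul(-192, Add(-10, Mul(-13, 154))) = Mul(-192, Add(-10, -2002)) = Mul(-192, -2012) = 386304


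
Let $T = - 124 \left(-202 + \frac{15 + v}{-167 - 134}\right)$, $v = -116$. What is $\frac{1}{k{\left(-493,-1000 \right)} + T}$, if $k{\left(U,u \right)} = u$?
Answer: $\frac{301}{7225924} \approx 4.1656 \cdot 10^{-5}$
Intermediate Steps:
$T = \frac{7526924}{301}$ ($T = - 124 \left(-202 + \frac{15 - 116}{-167 - 134}\right) = - 124 \left(-202 - \frac{101}{-301}\right) = - 124 \left(-202 - - \frac{101}{301}\right) = - 124 \left(-202 + \frac{101}{301}\right) = \left(-124\right) \left(- \frac{60701}{301}\right) = \frac{7526924}{301} \approx 25006.0$)
$\frac{1}{k{\left(-493,-1000 \right)} + T} = \frac{1}{-1000 + \frac{7526924}{301}} = \frac{1}{\frac{7225924}{301}} = \frac{301}{7225924}$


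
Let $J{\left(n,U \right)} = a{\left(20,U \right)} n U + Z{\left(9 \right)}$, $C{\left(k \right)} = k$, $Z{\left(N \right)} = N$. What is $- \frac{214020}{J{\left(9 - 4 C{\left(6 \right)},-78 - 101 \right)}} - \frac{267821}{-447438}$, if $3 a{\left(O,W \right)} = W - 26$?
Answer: $\frac{72448364173}{41044830054} \approx 1.7651$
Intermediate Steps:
$a{\left(O,W \right)} = - \frac{26}{3} + \frac{W}{3}$ ($a{\left(O,W \right)} = \frac{W - 26}{3} = \frac{-26 + W}{3} = - \frac{26}{3} + \frac{W}{3}$)
$J{\left(n,U \right)} = 9 + U n \left(- \frac{26}{3} + \frac{U}{3}\right)$ ($J{\left(n,U \right)} = \left(- \frac{26}{3} + \frac{U}{3}\right) n U + 9 = n \left(- \frac{26}{3} + \frac{U}{3}\right) U + 9 = U n \left(- \frac{26}{3} + \frac{U}{3}\right) + 9 = 9 + U n \left(- \frac{26}{3} + \frac{U}{3}\right)$)
$- \frac{214020}{J{\left(9 - 4 C{\left(6 \right)},-78 - 101 \right)}} - \frac{267821}{-447438} = - \frac{214020}{9 + \frac{\left(-78 - 101\right) \left(9 - 24\right) \left(-26 - 179\right)}{3}} - \frac{267821}{-447438} = - \frac{214020}{9 + \frac{\left(-78 - 101\right) \left(9 - 24\right) \left(-26 - 179\right)}{3}} - - \frac{267821}{447438} = - \frac{214020}{9 + \frac{1}{3} \left(-179\right) \left(-15\right) \left(-26 - 179\right)} + \frac{267821}{447438} = - \frac{214020}{9 + \frac{1}{3} \left(-179\right) \left(-15\right) \left(-205\right)} + \frac{267821}{447438} = - \frac{214020}{9 - 183475} + \frac{267821}{447438} = - \frac{214020}{-183466} + \frac{267821}{447438} = \left(-214020\right) \left(- \frac{1}{183466}\right) + \frac{267821}{447438} = \frac{107010}{91733} + \frac{267821}{447438} = \frac{72448364173}{41044830054}$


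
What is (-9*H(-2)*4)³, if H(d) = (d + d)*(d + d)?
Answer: -191102976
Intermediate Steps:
H(d) = 4*d² (H(d) = (2*d)*(2*d) = 4*d²)
(-9*H(-2)*4)³ = (-9*4*(-2)²*4)³ = (-9*4*4*4)³ = (-144*4)³ = (-9*64)³ = (-576)³ = -191102976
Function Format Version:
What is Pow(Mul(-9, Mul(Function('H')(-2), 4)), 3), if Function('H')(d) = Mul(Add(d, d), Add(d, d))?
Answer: -191102976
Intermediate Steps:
Function('H')(d) = Mul(4, Pow(d, 2)) (Function('H')(d) = Mul(Mul(2, d), Mul(2, d)) = Mul(4, Pow(d, 2)))
Pow(Mul(-9, Mul(Function('H')(-2), 4)), 3) = Pow(Mul(-9, Mul(Mul(4, Pow(-2, 2)), 4)), 3) = Pow(Mul(-9, Mul(Mul(4, 4), 4)), 3) = Pow(Mul(-9, Mul(16, 4)), 3) = Pow(Mul(-9, 64), 3) = Pow(-576, 3) = -191102976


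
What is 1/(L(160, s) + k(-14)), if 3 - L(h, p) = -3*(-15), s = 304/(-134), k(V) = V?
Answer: -1/56 ≈ -0.017857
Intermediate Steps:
s = -152/67 (s = 304*(-1/134) = -152/67 ≈ -2.2687)
L(h, p) = -42 (L(h, p) = 3 - (-3)*(-15) = 3 - 1*45 = 3 - 45 = -42)
1/(L(160, s) + k(-14)) = 1/(-42 - 14) = 1/(-56) = -1/56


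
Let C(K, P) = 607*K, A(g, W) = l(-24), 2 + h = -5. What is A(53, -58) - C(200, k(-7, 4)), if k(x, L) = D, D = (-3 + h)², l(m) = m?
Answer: -121424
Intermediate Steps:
h = -7 (h = -2 - 5 = -7)
A(g, W) = -24
D = 100 (D = (-3 - 7)² = (-10)² = 100)
k(x, L) = 100
A(53, -58) - C(200, k(-7, 4)) = -24 - 607*200 = -24 - 1*121400 = -24 - 121400 = -121424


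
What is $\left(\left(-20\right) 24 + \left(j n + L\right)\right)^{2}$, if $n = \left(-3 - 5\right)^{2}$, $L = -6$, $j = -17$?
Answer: $2477476$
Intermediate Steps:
$n = 64$ ($n = \left(-8\right)^{2} = 64$)
$\left(\left(-20\right) 24 + \left(j n + L\right)\right)^{2} = \left(\left(-20\right) 24 - 1094\right)^{2} = \left(-480 - 1094\right)^{2} = \left(-1574\right)^{2} = 2477476$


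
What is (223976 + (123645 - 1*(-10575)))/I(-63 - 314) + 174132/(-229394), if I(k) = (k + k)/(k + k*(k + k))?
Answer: -15468128576484/114697 ≈ -1.3486e+8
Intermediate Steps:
I(k) = 2*k/(k + 2*k²) (I(k) = (2*k)/(k + k*(2*k)) = (2*k)/(k + 2*k²) = 2*k/(k + 2*k²))
(223976 + (123645 - 1*(-10575)))/I(-63 - 314) + 174132/(-229394) = (223976 + (123645 - 1*(-10575)))/((2/(1 + 2*(-63 - 314)))) + 174132/(-229394) = (223976 + (123645 + 10575))/((2/(1 + 2*(-377)))) + 174132*(-1/229394) = (223976 + 134220)/((2/(1 - 754))) - 87066/114697 = 358196/((2/(-753))) - 87066/114697 = 358196/((2*(-1/753))) - 87066/114697 = 358196/(-2/753) - 87066/114697 = 358196*(-753/2) - 87066/114697 = -134860794 - 87066/114697 = -15468128576484/114697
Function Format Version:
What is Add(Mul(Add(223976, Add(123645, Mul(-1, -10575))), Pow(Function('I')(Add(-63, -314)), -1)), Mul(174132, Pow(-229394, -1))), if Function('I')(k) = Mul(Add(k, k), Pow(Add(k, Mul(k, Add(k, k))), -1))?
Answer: Rational(-15468128576484, 114697) ≈ -1.3486e+8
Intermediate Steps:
Function('I')(k) = Mul(2, k, Pow(Add(k, Mul(2, Pow(k, 2))), -1)) (Function('I')(k) = Mul(Mul(2, k), Pow(Add(k, Mul(k, Mul(2, k))), -1)) = Mul(Mul(2, k), Pow(Add(k, Mul(2, Pow(k, 2))), -1)) = Mul(2, k, Pow(Add(k, Mul(2, Pow(k, 2))), -1)))
Add(Mul(Add(223976, Add(123645, Mul(-1, -10575))), Pow(Function('I')(Add(-63, -314)), -1)), Mul(174132, Pow(-229394, -1))) = Add(Mul(Add(223976, Add(123645, Mul(-1, -10575))), Pow(Mul(2, Pow(Add(1, Mul(2, Add(-63, -314))), -1)), -1)), Mul(174132, Pow(-229394, -1))) = Add(Mul(Add(223976, Add(123645, 10575)), Pow(Mul(2, Pow(Add(1, Mul(2, -377)), -1)), -1)), Mul(174132, Rational(-1, 229394))) = Add(Mul(Add(223976, 134220), Pow(Mul(2, Pow(Add(1, -754), -1)), -1)), Rational(-87066, 114697)) = Add(Mul(358196, Pow(Mul(2, Pow(-753, -1)), -1)), Rational(-87066, 114697)) = Add(Mul(358196, Pow(Mul(2, Rational(-1, 753)), -1)), Rational(-87066, 114697)) = Add(Mul(358196, Pow(Rational(-2, 753), -1)), Rational(-87066, 114697)) = Add(Mul(358196, Rational(-753, 2)), Rational(-87066, 114697)) = Add(-134860794, Rational(-87066, 114697)) = Rational(-15468128576484, 114697)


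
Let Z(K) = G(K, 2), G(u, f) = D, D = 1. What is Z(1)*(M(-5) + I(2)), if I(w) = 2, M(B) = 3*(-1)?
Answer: -1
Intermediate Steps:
M(B) = -3
G(u, f) = 1
Z(K) = 1
Z(1)*(M(-5) + I(2)) = 1*(-3 + 2) = 1*(-1) = -1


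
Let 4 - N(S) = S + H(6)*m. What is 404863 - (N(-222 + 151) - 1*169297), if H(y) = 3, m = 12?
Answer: 574121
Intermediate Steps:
N(S) = -32 - S (N(S) = 4 - (S + 3*12) = 4 - (S + 36) = 4 - (36 + S) = 4 + (-36 - S) = -32 - S)
404863 - (N(-222 + 151) - 1*169297) = 404863 - ((-32 - (-222 + 151)) - 1*169297) = 404863 - ((-32 - 1*(-71)) - 169297) = 404863 - ((-32 + 71) - 169297) = 404863 - (39 - 169297) = 404863 - 1*(-169258) = 404863 + 169258 = 574121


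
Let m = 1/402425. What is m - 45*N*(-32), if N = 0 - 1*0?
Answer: 1/402425 ≈ 2.4849e-6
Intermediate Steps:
m = 1/402425 ≈ 2.4849e-6
N = 0 (N = 0 + 0 = 0)
m - 45*N*(-32) = 1/402425 - 45*0*(-32) = 1/402425 - 0*(-32) = 1/402425 - 1*0 = 1/402425 + 0 = 1/402425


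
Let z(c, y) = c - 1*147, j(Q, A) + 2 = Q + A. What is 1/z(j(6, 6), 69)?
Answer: -1/137 ≈ -0.0072993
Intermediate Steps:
j(Q, A) = -2 + A + Q (j(Q, A) = -2 + (Q + A) = -2 + (A + Q) = -2 + A + Q)
z(c, y) = -147 + c (z(c, y) = c - 147 = -147 + c)
1/z(j(6, 6), 69) = 1/(-147 + (-2 + 6 + 6)) = 1/(-147 + 10) = 1/(-137) = -1/137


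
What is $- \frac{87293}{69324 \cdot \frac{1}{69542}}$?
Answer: $- \frac{27846467}{318} \approx -87568.0$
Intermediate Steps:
$- \frac{87293}{69324 \cdot \frac{1}{69542}} = - \frac{87293}{\frac{318}{319}} = \left(-87293\right) \frac{319}{318} = - \frac{27846467}{318}$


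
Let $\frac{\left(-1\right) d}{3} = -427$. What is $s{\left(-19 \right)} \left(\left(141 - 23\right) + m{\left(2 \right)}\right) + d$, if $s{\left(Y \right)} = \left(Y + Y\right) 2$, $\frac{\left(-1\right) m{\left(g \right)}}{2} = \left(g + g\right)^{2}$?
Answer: $-5255$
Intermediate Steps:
$m{\left(g \right)} = - 8 g^{2}$ ($m{\left(g \right)} = - 2 \left(g + g\right)^{2} = - 2 \left(2 g\right)^{2} = - 2 \cdot 4 g^{2} = - 8 g^{2}$)
$s{\left(Y \right)} = 4 Y$ ($s{\left(Y \right)} = 2 Y 2 = 4 Y$)
$d = 1281$ ($d = \left(-3\right) \left(-427\right) = 1281$)
$s{\left(-19 \right)} \left(\left(141 - 23\right) + m{\left(2 \right)}\right) + d = 4 \left(-19\right) \left(\left(141 - 23\right) - 8 \cdot 2^{2}\right) + 1281 = - 76 \left(\left(141 + \left(-54 + 31\right)\right) - 32\right) + 1281 = - 76 \left(\left(141 - 23\right) - 32\right) + 1281 = - 76 \left(118 - 32\right) + 1281 = \left(-76\right) 86 + 1281 = -6536 + 1281 = -5255$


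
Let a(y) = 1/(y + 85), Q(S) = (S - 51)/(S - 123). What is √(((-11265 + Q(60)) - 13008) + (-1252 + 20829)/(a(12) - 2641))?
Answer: I*√542211954730635/149436 ≈ 155.82*I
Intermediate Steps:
Q(S) = (-51 + S)/(-123 + S)
a(y) = 1/(85 + y)
√(((-11265 + Q(60)) - 13008) + (-1252 + 20829)/(a(12) - 2641)) = √(((-11265 + (-51 + 60)/(-123 + 60)) - 13008) + (-1252 + 20829)/(1/(85 + 12) - 2641)) = √(((-11265 + 9/(-63)) - 13008) + 19577/(1/97 - 2641)) = √(((-11265 - 1/63*9) - 13008) + 19577/(1/97 - 2641)) = √(((-11265 - ⅐) - 13008) + 19577/(-256176/97)) = √((-78856/7 - 13008) + 19577*(-97/256176)) = √(-169912/7 - 1898969/256176) = √(-43540669295/1793232) = I*√542211954730635/149436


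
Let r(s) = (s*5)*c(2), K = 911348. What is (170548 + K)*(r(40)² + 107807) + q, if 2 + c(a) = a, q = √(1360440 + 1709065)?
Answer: 116635962072 + √3069505 ≈ 1.1664e+11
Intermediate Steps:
q = √3069505 ≈ 1752.0
c(a) = -2 + a
r(s) = 0 (r(s) = (s*5)*(-2 + 2) = (5*s)*0 = 0)
(170548 + K)*(r(40)² + 107807) + q = (170548 + 911348)*(0² + 107807) + √3069505 = 1081896*(0 + 107807) + √3069505 = 1081896*107807 + √3069505 = 116635962072 + √3069505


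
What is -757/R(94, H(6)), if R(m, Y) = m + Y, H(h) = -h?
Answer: -757/88 ≈ -8.6023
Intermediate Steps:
R(m, Y) = Y + m
-757/R(94, H(6)) = -757/(-1*6 + 94) = -757/(-6 + 94) = -757/88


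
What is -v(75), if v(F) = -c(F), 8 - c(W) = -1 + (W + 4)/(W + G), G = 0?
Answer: 596/75 ≈ 7.9467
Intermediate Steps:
c(W) = 9 - (4 + W)/W (c(W) = 8 - (-1 + (W + 4)/(W + 0)) = 8 - (-1 + (4 + W)/W) = 8 + (1 - (4 + W)/W) = 9 - (4 + W)/W)
v(F) = -8 + 4/F (v(F) = -(8 - 4/F) = -8 + 4/F)
-v(75) = -(-8 + 4/75) = -1*(-596/75) = 596/75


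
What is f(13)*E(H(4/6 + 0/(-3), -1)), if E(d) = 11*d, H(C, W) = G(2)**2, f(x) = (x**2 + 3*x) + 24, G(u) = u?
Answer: 10208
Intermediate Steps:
f(x) = 24 + x**2 + 3*x
H(C, W) = 4 (H(C, W) = 2**2 = 4)
f(13)*E(H(4/6 + 0/(-3), -1)) = (24 + 13**2 + 3*13)*(11*4) = (24 + 169 + 39)*44 = 232*44 = 10208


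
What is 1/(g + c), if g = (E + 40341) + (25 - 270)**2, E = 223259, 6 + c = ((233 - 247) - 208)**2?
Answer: 1/372903 ≈ 2.6817e-6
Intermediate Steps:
c = 49278 (c = -6 + ((233 - 247) - 208)**2 = -6 + (-14 - 208)**2 = -6 + (-222)**2 = -6 + 49284 = 49278)
g = 323625 (g = (223259 + 40341) + (25 - 270)**2 = 263600 + (-245)**2 = 263600 + 60025 = 323625)
1/(g + c) = 1/(323625 + 49278) = 1/372903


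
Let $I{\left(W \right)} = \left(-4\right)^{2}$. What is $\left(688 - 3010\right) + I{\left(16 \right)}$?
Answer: $-2306$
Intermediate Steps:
$I{\left(W \right)} = 16$
$\left(688 - 3010\right) + I{\left(16 \right)} = \left(688 - 3010\right) + 16 = -2322 + 16 = -2306$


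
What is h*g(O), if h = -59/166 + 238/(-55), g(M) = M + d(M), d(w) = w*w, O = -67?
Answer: -8593353/415 ≈ -20707.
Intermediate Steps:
d(w) = w²
g(M) = M + M²
h = -42753/9130 (h = -59*1/166 + 238*(-1/55) = -59/166 - 238/55 = -42753/9130 ≈ -4.6827)
h*g(O) = -(-2864451)*(1 - 67)/9130 = -(-2864451)*(-66)/9130 = -42753/9130*4422 = -8593353/415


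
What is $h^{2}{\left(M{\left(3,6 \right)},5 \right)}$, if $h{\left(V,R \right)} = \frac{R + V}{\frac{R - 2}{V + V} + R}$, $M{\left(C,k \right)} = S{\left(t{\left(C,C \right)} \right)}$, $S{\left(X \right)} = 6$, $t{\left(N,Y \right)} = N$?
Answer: $\frac{1936}{441} \approx 4.39$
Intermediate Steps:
$M{\left(C,k \right)} = 6$
$h{\left(V,R \right)} = \frac{R + V}{R + \frac{-2 + R}{2 V}}$ ($h{\left(V,R \right)} = \frac{R + V}{\frac{-2 + R}{2 V} + R} = \frac{R + V}{R + \frac{-2 + R}{2 V}}$)
$h^{2}{\left(M{\left(3,6 \right)},5 \right)} = \left(2 \cdot 6 \frac{1}{-2 + 5 + 2 \cdot 5 \cdot 6} \left(5 + 6\right)\right)^{2} = \left(2 \cdot 6 \frac{1}{-2 + 5 + 60} \cdot 11\right)^{2} = \left(2 \cdot 6 \cdot \frac{1}{63} \cdot 11\right)^{2} = \left(\frac{44}{21}\right)^{2} = \frac{1936}{441}$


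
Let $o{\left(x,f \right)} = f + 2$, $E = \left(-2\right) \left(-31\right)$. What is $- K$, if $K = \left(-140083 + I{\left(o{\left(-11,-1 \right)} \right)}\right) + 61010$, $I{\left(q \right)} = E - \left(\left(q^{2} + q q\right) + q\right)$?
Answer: $79014$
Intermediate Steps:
$E = 62$
$o{\left(x,f \right)} = 2 + f$
$I{\left(q \right)} = 62 - q - 2 q^{2}$ ($I{\left(q \right)} = 62 - \left(\left(q^{2} + q q\right) + q\right) = 62 - \left(\left(q^{2} + q^{2}\right) + q\right) = 62 - \left(2 q^{2} + q\right) = 62 - \left(q + 2 q^{2}\right) = 62 - q - 2 q^{2}$)
$K = -79014$ ($K = \left(-140083 - \left(-61 + 2 \left(2 - 1\right)^{2}\right)\right) + 61010 = \left(-140083 - \left(-61 + 2\right)\right) + 61010 = \left(-140083 - -59\right) + 61010 = \left(-140083 + 59\right) + 61010 = -140024 + 61010 = -79014$)
$- K = \left(-1\right) \left(-79014\right) = 79014$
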